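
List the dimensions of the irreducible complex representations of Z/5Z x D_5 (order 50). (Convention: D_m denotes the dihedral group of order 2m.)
Dimensions: 1, 1, 1, 1, 1, 1, 1, 1, 1, 1, 2, 2, 2, 2, 2, 2, 2, 2, 2, 2

Derivation: There are 20 irreducibles (= number of conjugacy classes). Their dimensions d_i satisfy sum d_i^2 = |G| = 50: 1 + 1 + 1 + 1 + 1 + 1 + 1 + 1 + 1 + 1 + 4 + 4 + 4 + 4 + 4 + 4 + 4 + 4 + 4 + 4 = 50. (For the product with Z/5Z: each of the 5 1-dim characters of Z/5Z tensors with each irrep of D_5, giving 5 copies of each D_5-dimension.)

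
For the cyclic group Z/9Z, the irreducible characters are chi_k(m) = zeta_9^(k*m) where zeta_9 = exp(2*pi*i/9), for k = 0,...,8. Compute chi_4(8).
chi_4(8) = zeta_9^32 = exp(-8*I*pi/9)

Proof sketch: chi_4(8) = zeta_9^(4*8) = zeta_9^32. Since zeta_9^9 = 1, this equals zeta_9^5 = exp(2*pi*i*5/9) = exp(-8*I*pi/9).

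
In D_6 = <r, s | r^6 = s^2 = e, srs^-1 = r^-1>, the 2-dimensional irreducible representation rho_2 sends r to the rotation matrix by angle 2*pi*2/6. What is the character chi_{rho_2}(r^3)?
chi_{rho_2}(r^3) = 2*cos(2*pi*2*3/6) = 2

Derivation: rho_2(r^3) is rotation by angle 2*pi*2*3/6, whose trace is 2*cos(2*pi*2*3/6) = 2.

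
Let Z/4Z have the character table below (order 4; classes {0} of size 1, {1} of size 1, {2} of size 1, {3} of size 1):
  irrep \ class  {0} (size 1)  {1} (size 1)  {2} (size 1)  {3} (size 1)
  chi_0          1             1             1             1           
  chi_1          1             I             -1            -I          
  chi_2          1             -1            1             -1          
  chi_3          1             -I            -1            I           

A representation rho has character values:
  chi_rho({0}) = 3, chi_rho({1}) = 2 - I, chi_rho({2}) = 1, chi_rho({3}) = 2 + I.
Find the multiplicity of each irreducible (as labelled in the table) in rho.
Multiplicities: chi_0: 2, chi_1: 0, chi_2: 0, chi_3: 1.

Details: Use <chi_rho, chi> = (1/|G|) sum_C |C| * chi_rho(C) * conj(chi(C)) with |G| = 4 for each irreducible chi in the table:
  <chi_rho, chi_0> = (1/4)[1*(3)*conj(1) + 1*(2 - I)*conj(1) + 1*(1)*conj(1) + 1*(2 + I)*conj(1)]
      = (1/4)[(3) + (2 - I) + (1) + (2 + I)] = 8/4 = 2
  <chi_rho, chi_1> = (1/4)[1*(3)*conj(1) + 1*(2 - I)*conj(I) + 1*(1)*conj(-1) + 1*(2 + I)*conj(-I)]
      = (1/4)[(3) + (-1 - 2*I) + (-1) + (-1 + 2*I)] = 0/4 = 0
  <chi_rho, chi_2> = (1/4)[1*(3)*conj(1) + 1*(2 - I)*conj(-1) + 1*(1)*conj(1) + 1*(2 + I)*conj(-1)]
      = (1/4)[(3) + (-2 + I) + (1) + (-2 - I)] = 0/4 = 0
  <chi_rho, chi_3> = (1/4)[1*(3)*conj(1) + 1*(2 - I)*conj(-I) + 1*(1)*conj(-1) + 1*(2 + I)*conj(I)]
      = (1/4)[(3) + (1 + 2*I) + (-1) + (1 - 2*I)] = 4/4 = 1
(Exp terms are combined using exp(i*s)*conj(exp(i*t)) = exp(i*(s-t)), and sums of them are collapsed using the identity that for every m > 1 the m distinct m-th roots of unity sum to 0, e.g. 1 + exp(2*I*pi/3) + exp(-2*I*pi/3) = 0.)
Dimension check: dim(rho) = sum (mult * dim) = 2*1 + 0*1 + 0*1 + 1*1 = 3 = chi_rho(e) = 3.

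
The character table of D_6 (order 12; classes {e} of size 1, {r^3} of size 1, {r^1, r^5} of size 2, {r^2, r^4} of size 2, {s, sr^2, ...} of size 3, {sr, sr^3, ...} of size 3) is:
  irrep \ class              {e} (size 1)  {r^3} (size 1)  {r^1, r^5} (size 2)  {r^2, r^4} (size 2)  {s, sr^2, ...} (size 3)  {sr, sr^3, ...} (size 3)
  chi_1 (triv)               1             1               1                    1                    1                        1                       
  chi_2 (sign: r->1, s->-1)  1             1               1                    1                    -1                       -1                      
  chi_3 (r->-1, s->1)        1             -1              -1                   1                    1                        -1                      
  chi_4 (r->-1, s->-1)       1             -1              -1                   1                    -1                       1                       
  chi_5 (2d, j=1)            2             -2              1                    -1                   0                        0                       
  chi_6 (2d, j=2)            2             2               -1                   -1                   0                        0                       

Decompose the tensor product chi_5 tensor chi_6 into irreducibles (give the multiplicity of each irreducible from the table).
chi_5 tensor chi_6 = chi_3 + chi_4 + chi_5 (all other irreducibles have multiplicity 0).

Justification: The character of a tensor product is the pointwise product (chi_5 * chi_6)(C) = chi_5(C) * chi_6(C):
  {e}: (2)*(2), {r^3}: (-2)*(2), {r^1, r^5}: (1)*(-1), {r^2, r^4}: (-1)*(-1), {s, sr^2, ...}: (0)*(0), {sr, sr^3, ...}: (0)*(0)
so (chi_5 * chi_6) takes values
  {e} -> 4, {r^3} -> -4, {r^1, r^5} -> -1, {r^2, r^4} -> 1, {s, sr^2, ...} -> 0, {sr, sr^3, ...} -> 0.
Now take the inner product of this character with each irreducible chi from the table, <chi_5*chi_6, chi> = (1/12) sum_C |C| (chi_5*chi_6)(C) conj(chi(C)):
  <chi_5*chi_6, chi_1> = (1/12)[1*(4)*conj(1) + 1*(-4)*conj(1) + 2*(-1)*conj(1) + 2*(1)*conj(1) + 3*(0)*conj(1) + 3*(0)*conj(1)]
      = (1/12)[(4) + (-4) + (-2) + (2) + (0) + (0)] = 0/12 = 0
  <chi_5*chi_6, chi_2> = (1/12)[1*(4)*conj(1) + 1*(-4)*conj(1) + 2*(-1)*conj(1) + 2*(1)*conj(1) + 3*(0)*conj(-1) + 3*(0)*conj(-1)]
      = (1/12)[(4) + (-4) + (-2) + (2) + (0) + (0)] = 0/12 = 0
  <chi_5*chi_6, chi_3> = (1/12)[1*(4)*conj(1) + 1*(-4)*conj(-1) + 2*(-1)*conj(-1) + 2*(1)*conj(1) + 3*(0)*conj(1) + 3*(0)*conj(-1)]
      = (1/12)[(4) + (4) + (2) + (2) + (0) + (0)] = 12/12 = 1
  <chi_5*chi_6, chi_4> = (1/12)[1*(4)*conj(1) + 1*(-4)*conj(-1) + 2*(-1)*conj(-1) + 2*(1)*conj(1) + 3*(0)*conj(-1) + 3*(0)*conj(1)]
      = (1/12)[(4) + (4) + (2) + (2) + (0) + (0)] = 12/12 = 1
  <chi_5*chi_6, chi_5> = (1/12)[1*(4)*conj(2) + 1*(-4)*conj(-2) + 2*(-1)*conj(1) + 2*(1)*conj(-1) + 3*(0)*conj(0) + 3*(0)*conj(0)]
      = (1/12)[(8) + (8) + (-2) + (-2) + (0) + (0)] = 12/12 = 1
  <chi_5*chi_6, chi_6> = (1/12)[1*(4)*conj(2) + 1*(-4)*conj(2) + 2*(-1)*conj(-1) + 2*(1)*conj(-1) + 3*(0)*conj(0) + 3*(0)*conj(0)]
      = (1/12)[(8) + (-8) + (2) + (-2) + (0) + (0)] = 0/12 = 0
Hence the multiplicities are chi_3: 1, chi_4: 1, chi_5: 1. Dimension check: dim(chi_5)*dim(chi_6) = 2*2 = 4 and sum (mult * dim) = 1*1 + 1*1 + 1*2 = 4.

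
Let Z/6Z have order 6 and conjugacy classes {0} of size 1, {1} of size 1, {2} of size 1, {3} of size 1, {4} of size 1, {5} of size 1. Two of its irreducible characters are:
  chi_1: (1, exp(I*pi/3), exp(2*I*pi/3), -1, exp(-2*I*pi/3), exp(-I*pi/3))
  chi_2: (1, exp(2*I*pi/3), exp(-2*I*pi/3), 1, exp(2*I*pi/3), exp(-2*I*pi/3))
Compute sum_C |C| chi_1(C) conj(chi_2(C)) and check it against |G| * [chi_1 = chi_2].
Sum = 0; so <chi_1, chi_2> = 0 (distinct irreducibles are orthogonal).

Compute term by term over conjugacy classes (|C| * chi_1(C) * conj(chi_2(C))):
  1*(1)*conj(1) + 1*(exp(I*pi/3))*conj(exp(2*I*pi/3)) + 1*(exp(2*I*pi/3))*conj(exp(-2*I*pi/3)) + 1*(-1)*conj(1) + 1*(exp(-2*I*pi/3))*conj(exp(2*I*pi/3)) + 1*(exp(-I*pi/3))*conj(exp(-2*I*pi/3))
  = (1) + (exp(-I*pi/3)) + (exp(-2*I*pi/3)) + (-1) + (exp(2*I*pi/3)) + (exp(I*pi/3))
  = 0.
(Exp terms are combined using exp(i*s)*conj(exp(i*t)) = exp(i*(s-t)), and sums of them are collapsed using the identity that for every m > 1 the m distinct m-th roots of unity sum to 0, e.g. 1 + exp(2*I*pi/3) + exp(-2*I*pi/3) = 0.)
Dividing by |G| = 6 gives 0/6 = 0, matching the row-orthogonality relation <chi_1, chi_2> = [chi_1 = chi_2].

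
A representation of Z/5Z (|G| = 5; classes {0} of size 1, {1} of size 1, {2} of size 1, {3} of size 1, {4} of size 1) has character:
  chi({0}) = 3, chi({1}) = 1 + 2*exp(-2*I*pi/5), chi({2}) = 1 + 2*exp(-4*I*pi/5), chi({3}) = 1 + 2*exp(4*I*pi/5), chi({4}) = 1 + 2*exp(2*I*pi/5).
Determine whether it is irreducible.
Not irreducible (reducible): <chi, chi> = 5 > 1.

Justification: <chi, chi> = (1/|G|) sum_C |C| * |chi(C)|^2 = (1/5)[1*|3|^2 + 1*|1 + 2*exp(-2*I*pi/5)|^2 + 1*|1 + 2*exp(-4*I*pi/5)|^2 + 1*|1 + 2*exp(4*I*pi/5)|^2 + 1*|1 + 2*exp(2*I*pi/5)|^2]
  = (1/5)[(9) + (5 + 2*exp(-2*I*pi/5) + 2*exp(2*I*pi/5)) + (5 + 2*exp(-4*I*pi/5) + 2*exp(4*I*pi/5)) + (5 + 2*exp(-4*I*pi/5) + 2*exp(4*I*pi/5)) + (5 + 2*exp(-2*I*pi/5) + 2*exp(2*I*pi/5))] = 25/5 = 5.
(Exp terms are combined using exp(i*s)*conj(exp(i*t)) = exp(i*(s-t)), and sums of them are collapsed using the identity that for every m > 1 the m distinct m-th roots of unity sum to 0, e.g. 1 + exp(2*I*pi/3) + exp(-2*I*pi/3) = 0.)
A character is irreducible iff <chi, chi> = 1, so this representation is reducible.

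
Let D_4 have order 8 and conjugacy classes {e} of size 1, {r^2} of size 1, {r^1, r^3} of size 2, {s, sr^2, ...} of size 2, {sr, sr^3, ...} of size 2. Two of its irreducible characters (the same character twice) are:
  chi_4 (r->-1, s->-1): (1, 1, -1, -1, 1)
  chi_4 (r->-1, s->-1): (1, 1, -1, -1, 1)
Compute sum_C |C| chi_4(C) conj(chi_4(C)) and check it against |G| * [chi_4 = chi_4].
Sum = 8 = |G| = 8; so <chi_4, chi_4> = 1 (norm-1 confirms irreducibility).

Proof sketch: Compute term by term over conjugacy classes (|C| * chi_4(C) * conj(chi_4(C))):
  1*(1)*conj(1) + 1*(1)*conj(1) + 2*(-1)*conj(-1) + 2*(-1)*conj(-1) + 2*(1)*conj(1)
  = (1) + (1) + (2) + (2) + (2)
  = 8.
Dividing by |G| = 8 gives 8/8 = 1, matching the row-orthogonality relation <chi_4, chi_4> = [chi_4 = chi_4].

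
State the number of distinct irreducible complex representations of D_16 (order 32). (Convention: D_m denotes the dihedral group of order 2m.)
11

Reasoning: The number of irreducible complex representations of a finite group equals its number of conjugacy classes. D_16 has 11 conjugacy classes (n/2 + 3 for n even), so D_16 (order 32) has exactly 11 irreducible complex representations.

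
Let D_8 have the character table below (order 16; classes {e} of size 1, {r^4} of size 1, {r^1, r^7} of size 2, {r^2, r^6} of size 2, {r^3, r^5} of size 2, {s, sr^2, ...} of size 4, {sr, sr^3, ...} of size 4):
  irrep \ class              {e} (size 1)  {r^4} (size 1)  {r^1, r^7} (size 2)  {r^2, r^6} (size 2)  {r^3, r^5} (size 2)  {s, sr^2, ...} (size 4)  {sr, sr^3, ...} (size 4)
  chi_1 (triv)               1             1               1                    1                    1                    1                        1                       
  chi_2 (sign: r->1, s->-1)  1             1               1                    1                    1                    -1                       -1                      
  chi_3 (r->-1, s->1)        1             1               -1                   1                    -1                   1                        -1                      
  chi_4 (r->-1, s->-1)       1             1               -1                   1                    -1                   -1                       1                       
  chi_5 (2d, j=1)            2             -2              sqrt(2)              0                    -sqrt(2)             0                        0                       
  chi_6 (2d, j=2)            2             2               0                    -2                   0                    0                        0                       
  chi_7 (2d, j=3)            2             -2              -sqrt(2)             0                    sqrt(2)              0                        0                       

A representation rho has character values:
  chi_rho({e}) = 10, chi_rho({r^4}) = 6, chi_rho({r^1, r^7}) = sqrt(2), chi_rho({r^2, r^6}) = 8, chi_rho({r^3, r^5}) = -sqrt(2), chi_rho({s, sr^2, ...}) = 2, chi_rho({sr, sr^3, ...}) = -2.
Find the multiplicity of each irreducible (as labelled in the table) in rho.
Multiplicities: chi_1: 2, chi_2: 2, chi_3: 3, chi_4: 1, chi_5: 1, chi_6: 0, chi_7: 0.

Solution. Use <chi_rho, chi> = (1/|G|) sum_C |C| * chi_rho(C) * conj(chi(C)) with |G| = 16 for each irreducible chi in the table:
  <chi_rho, chi_1> = (1/16)[1*(10)*conj(1) + 1*(6)*conj(1) + 2*(sqrt(2))*conj(1) + 2*(8)*conj(1) + 2*(-sqrt(2))*conj(1) + 4*(2)*conj(1) + 4*(-2)*conj(1)]
      = (1/16)[(10) + (6) + (2*sqrt(2)) + (16) + (-2*sqrt(2)) + (8) + (-8)] = 32/16 = 2
  <chi_rho, chi_2> = (1/16)[1*(10)*conj(1) + 1*(6)*conj(1) + 2*(sqrt(2))*conj(1) + 2*(8)*conj(1) + 2*(-sqrt(2))*conj(1) + 4*(2)*conj(-1) + 4*(-2)*conj(-1)]
      = (1/16)[(10) + (6) + (2*sqrt(2)) + (16) + (-2*sqrt(2)) + (-8) + (8)] = 32/16 = 2
  <chi_rho, chi_3> = (1/16)[1*(10)*conj(1) + 1*(6)*conj(1) + 2*(sqrt(2))*conj(-1) + 2*(8)*conj(1) + 2*(-sqrt(2))*conj(-1) + 4*(2)*conj(1) + 4*(-2)*conj(-1)]
      = (1/16)[(10) + (6) + (-2*sqrt(2)) + (16) + (2*sqrt(2)) + (8) + (8)] = 48/16 = 3
  <chi_rho, chi_4> = (1/16)[1*(10)*conj(1) + 1*(6)*conj(1) + 2*(sqrt(2))*conj(-1) + 2*(8)*conj(1) + 2*(-sqrt(2))*conj(-1) + 4*(2)*conj(-1) + 4*(-2)*conj(1)]
      = (1/16)[(10) + (6) + (-2*sqrt(2)) + (16) + (2*sqrt(2)) + (-8) + (-8)] = 16/16 = 1
  <chi_rho, chi_5> = (1/16)[1*(10)*conj(2) + 1*(6)*conj(-2) + 2*(sqrt(2))*conj(sqrt(2)) + 2*(8)*conj(0) + 2*(-sqrt(2))*conj(-sqrt(2)) + 4*(2)*conj(0) + 4*(-2)*conj(0)]
      = (1/16)[(20) + (-12) + (4) + (0) + (4) + (0) + (0)] = 16/16 = 1
  <chi_rho, chi_6> = (1/16)[1*(10)*conj(2) + 1*(6)*conj(2) + 2*(sqrt(2))*conj(0) + 2*(8)*conj(-2) + 2*(-sqrt(2))*conj(0) + 4*(2)*conj(0) + 4*(-2)*conj(0)]
      = (1/16)[(20) + (12) + (0) + (-32) + (0) + (0) + (0)] = 0/16 = 0
  <chi_rho, chi_7> = (1/16)[1*(10)*conj(2) + 1*(6)*conj(-2) + 2*(sqrt(2))*conj(-sqrt(2)) + 2*(8)*conj(0) + 2*(-sqrt(2))*conj(sqrt(2)) + 4*(2)*conj(0) + 4*(-2)*conj(0)]
      = (1/16)[(20) + (-12) + (-4) + (0) + (-4) + (0) + (0)] = 0/16 = 0
Dimension check: dim(rho) = sum (mult * dim) = 2*1 + 2*1 + 3*1 + 1*1 + 1*2 + 0*2 + 0*2 = 10 = chi_rho(e) = 10.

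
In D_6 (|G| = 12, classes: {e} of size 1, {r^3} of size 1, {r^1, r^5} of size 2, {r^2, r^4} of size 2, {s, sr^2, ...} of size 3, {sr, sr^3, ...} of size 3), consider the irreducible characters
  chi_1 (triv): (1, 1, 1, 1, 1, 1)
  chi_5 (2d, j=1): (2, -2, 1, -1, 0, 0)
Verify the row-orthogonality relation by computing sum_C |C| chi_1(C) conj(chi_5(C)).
Sum = 0; so <chi_1, chi_5> = 0 (distinct irreducibles are orthogonal).

Justification: Compute term by term over conjugacy classes (|C| * chi_1(C) * conj(chi_5(C))):
  1*(1)*conj(2) + 1*(1)*conj(-2) + 2*(1)*conj(1) + 2*(1)*conj(-1) + 3*(1)*conj(0) + 3*(1)*conj(0)
  = (2) + (-2) + (2) + (-2) + (0) + (0)
  = 0.
Dividing by |G| = 12 gives 0/12 = 0, matching the row-orthogonality relation <chi_1, chi_5> = [chi_1 = chi_5].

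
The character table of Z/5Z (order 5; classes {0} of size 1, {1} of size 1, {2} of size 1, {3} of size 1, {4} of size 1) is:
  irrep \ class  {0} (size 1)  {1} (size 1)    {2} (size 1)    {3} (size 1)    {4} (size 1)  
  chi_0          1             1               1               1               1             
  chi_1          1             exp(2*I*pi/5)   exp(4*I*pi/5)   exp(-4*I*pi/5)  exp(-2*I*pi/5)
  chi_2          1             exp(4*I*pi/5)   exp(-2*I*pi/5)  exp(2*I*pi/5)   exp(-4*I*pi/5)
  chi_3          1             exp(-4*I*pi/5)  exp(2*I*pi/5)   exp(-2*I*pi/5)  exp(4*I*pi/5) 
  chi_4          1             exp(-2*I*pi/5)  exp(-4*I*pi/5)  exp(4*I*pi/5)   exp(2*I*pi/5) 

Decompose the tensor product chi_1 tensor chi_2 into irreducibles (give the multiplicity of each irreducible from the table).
chi_1 tensor chi_2 = chi_3 (all other irreducibles have multiplicity 0).

Working: The character of a tensor product is the pointwise product (chi_1 * chi_2)(C) = chi_1(C) * chi_2(C):
  {0}: (1)*(1), {1}: (exp(2*I*pi/5))*(exp(4*I*pi/5)), {2}: (exp(4*I*pi/5))*(exp(-2*I*pi/5)), {3}: (exp(-4*I*pi/5))*(exp(2*I*pi/5)), {4}: (exp(-2*I*pi/5))*(exp(-4*I*pi/5))
so (chi_1 * chi_2) takes values
  {0} -> 1, {1} -> exp(-4*I*pi/5), {2} -> exp(2*I*pi/5), {3} -> exp(-2*I*pi/5), {4} -> exp(4*I*pi/5).
Now take the inner product of this character with each irreducible chi from the table, <chi_1*chi_2, chi> = (1/5) sum_C |C| (chi_1*chi_2)(C) conj(chi(C)):
  <chi_1*chi_2, chi_0> = (1/5)[1*(1)*conj(1) + 1*(exp(-4*I*pi/5))*conj(1) + 1*(exp(2*I*pi/5))*conj(1) + 1*(exp(-2*I*pi/5))*conj(1) + 1*(exp(4*I*pi/5))*conj(1)]
      = (1/5)[(1) + (exp(-4*I*pi/5)) + (exp(2*I*pi/5)) + (exp(-2*I*pi/5)) + (exp(4*I*pi/5))] = 0/5 = 0
  <chi_1*chi_2, chi_1> = (1/5)[1*(1)*conj(1) + 1*(exp(-4*I*pi/5))*conj(exp(2*I*pi/5)) + 1*(exp(2*I*pi/5))*conj(exp(4*I*pi/5)) + 1*(exp(-2*I*pi/5))*conj(exp(-4*I*pi/5)) + 1*(exp(4*I*pi/5))*conj(exp(-2*I*pi/5))]
      = (1/5)[(1) + (exp(4*I*pi/5)) + (exp(-2*I*pi/5)) + (exp(2*I*pi/5)) + (exp(-4*I*pi/5))] = 0/5 = 0
  <chi_1*chi_2, chi_2> = (1/5)[1*(1)*conj(1) + 1*(exp(-4*I*pi/5))*conj(exp(4*I*pi/5)) + 1*(exp(2*I*pi/5))*conj(exp(-2*I*pi/5)) + 1*(exp(-2*I*pi/5))*conj(exp(2*I*pi/5)) + 1*(exp(4*I*pi/5))*conj(exp(-4*I*pi/5))]
      = (1/5)[(1) + (exp(2*I*pi/5)) + (exp(4*I*pi/5)) + (exp(-4*I*pi/5)) + (exp(-2*I*pi/5))] = 0/5 = 0
  <chi_1*chi_2, chi_3> = (1/5)[1*(1)*conj(1) + 1*(exp(-4*I*pi/5))*conj(exp(-4*I*pi/5)) + 1*(exp(2*I*pi/5))*conj(exp(2*I*pi/5)) + 1*(exp(-2*I*pi/5))*conj(exp(-2*I*pi/5)) + 1*(exp(4*I*pi/5))*conj(exp(4*I*pi/5))]
      = (1/5)[(1) + (1) + (1) + (1) + (1)] = 5/5 = 1
  <chi_1*chi_2, chi_4> = (1/5)[1*(1)*conj(1) + 1*(exp(-4*I*pi/5))*conj(exp(-2*I*pi/5)) + 1*(exp(2*I*pi/5))*conj(exp(-4*I*pi/5)) + 1*(exp(-2*I*pi/5))*conj(exp(4*I*pi/5)) + 1*(exp(4*I*pi/5))*conj(exp(2*I*pi/5))]
      = (1/5)[(1) + (exp(-2*I*pi/5)) + (exp(-4*I*pi/5)) + (exp(4*I*pi/5)) + (exp(2*I*pi/5))] = 0/5 = 0
(Exp terms are combined using exp(i*s)*conj(exp(i*t)) = exp(i*(s-t)), and sums of them are collapsed using the identity that for every m > 1 the m distinct m-th roots of unity sum to 0, e.g. 1 + exp(2*I*pi/3) + exp(-2*I*pi/3) = 0.)
Hence the multiplicities are chi_3: 1. Dimension check: dim(chi_1)*dim(chi_2) = 1*1 = 1 and sum (mult * dim) = 1*1 = 1.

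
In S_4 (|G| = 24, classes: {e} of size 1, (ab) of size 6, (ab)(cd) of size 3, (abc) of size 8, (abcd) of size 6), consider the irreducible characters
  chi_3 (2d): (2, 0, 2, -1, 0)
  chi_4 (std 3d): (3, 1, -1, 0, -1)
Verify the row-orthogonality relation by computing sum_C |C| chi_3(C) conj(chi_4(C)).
Sum = 0; so <chi_3, chi_4> = 0 (distinct irreducibles are orthogonal).

Why: Compute term by term over conjugacy classes (|C| * chi_3(C) * conj(chi_4(C))):
  1*(2)*conj(3) + 6*(0)*conj(1) + 3*(2)*conj(-1) + 8*(-1)*conj(0) + 6*(0)*conj(-1)
  = (6) + (0) + (-6) + (0) + (0)
  = 0.
Dividing by |G| = 24 gives 0/24 = 0, matching the row-orthogonality relation <chi_3, chi_4> = [chi_3 = chi_4].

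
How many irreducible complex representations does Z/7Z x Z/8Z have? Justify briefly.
56

Why: The number of irreducible complex representations of a finite group equals its number of conjugacy classes. Z/7Z x Z/8Z is abelian of order 56, so every element is its own conjugacy class: 56 classes, so Z/7Z x Z/8Z (order 56) has exactly 56 irreducible complex representations.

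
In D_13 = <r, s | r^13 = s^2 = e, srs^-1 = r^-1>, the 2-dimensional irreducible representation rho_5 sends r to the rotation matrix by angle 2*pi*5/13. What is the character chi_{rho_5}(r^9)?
chi_{rho_5}(r^9) = 2*cos(2*pi*5*9/13) = -2*cos(pi/13)

Argument: rho_5(r^9) is rotation by angle 2*pi*5*9/13, whose trace is 2*cos(2*pi*5*9/13) = -2*cos(pi/13).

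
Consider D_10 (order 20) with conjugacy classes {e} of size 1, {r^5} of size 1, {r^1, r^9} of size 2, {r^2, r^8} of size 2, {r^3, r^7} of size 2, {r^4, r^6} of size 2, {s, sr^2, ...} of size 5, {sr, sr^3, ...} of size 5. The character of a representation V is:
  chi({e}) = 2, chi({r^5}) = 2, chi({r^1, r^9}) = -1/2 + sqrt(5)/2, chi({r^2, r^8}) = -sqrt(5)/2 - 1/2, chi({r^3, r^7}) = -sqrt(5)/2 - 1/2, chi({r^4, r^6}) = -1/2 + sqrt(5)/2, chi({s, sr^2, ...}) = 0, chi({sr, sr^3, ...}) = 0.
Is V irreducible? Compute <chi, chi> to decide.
Irreducible: <chi, chi> = 1.

Details: <chi, chi> = (1/|G|) sum_C |C| * |chi(C)|^2 = (1/20)[1*|2|^2 + 1*|2|^2 + 2*|-1/2 + sqrt(5)/2|^2 + 2*|-sqrt(5)/2 - 1/2|^2 + 2*|-sqrt(5)/2 - 1/2|^2 + 2*|-1/2 + sqrt(5)/2|^2 + 5*|0|^2 + 5*|0|^2]
  = (1/20)[(4) + (4) + (3 - sqrt(5)) + (sqrt(5) + 3) + (sqrt(5) + 3) + (3 - sqrt(5)) + (0) + (0)] = 20/20 = 1.
A character is irreducible iff <chi, chi> = 1, so this representation is irreducible.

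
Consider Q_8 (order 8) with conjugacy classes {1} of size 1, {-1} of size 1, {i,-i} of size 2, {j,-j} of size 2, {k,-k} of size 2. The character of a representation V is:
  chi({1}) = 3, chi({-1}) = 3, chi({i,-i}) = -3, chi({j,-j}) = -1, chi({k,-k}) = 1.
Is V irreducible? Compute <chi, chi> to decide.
Not irreducible (reducible): <chi, chi> = 5 > 1.

Derivation: <chi, chi> = (1/|G|) sum_C |C| * |chi(C)|^2 = (1/8)[1*|3|^2 + 1*|3|^2 + 2*|-3|^2 + 2*|-1|^2 + 2*|1|^2]
  = (1/8)[(9) + (9) + (18) + (2) + (2)] = 40/8 = 5.
A character is irreducible iff <chi, chi> = 1, so this representation is reducible.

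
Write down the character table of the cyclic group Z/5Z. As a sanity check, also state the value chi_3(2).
Character table of Z/5Z (irreps indexed chi_0,...,chi_4 with chi_k(m) = zeta_5^(k*m), zeta_5 = exp(2*pi*i/5)):
  irrep \ class  {0} (size 1)  {1} (size 1)    {2} (size 1)    {3} (size 1)    {4} (size 1)  
  chi_0          1             1               1               1               1             
  chi_1          1             exp(2*I*pi/5)   exp(4*I*pi/5)   exp(-4*I*pi/5)  exp(-2*I*pi/5)
  chi_2          1             exp(4*I*pi/5)   exp(-2*I*pi/5)  exp(2*I*pi/5)   exp(-4*I*pi/5)
  chi_3          1             exp(-4*I*pi/5)  exp(2*I*pi/5)   exp(-2*I*pi/5)  exp(4*I*pi/5) 
  chi_4          1             exp(-2*I*pi/5)  exp(-4*I*pi/5)  exp(4*I*pi/5)   exp(2*I*pi/5) 

Spot check: chi_3(2) = zeta_5^(3*2) = zeta_5^6 = exp(2*I*pi/5).

Proof sketch: Z/5Z is abelian, so all 5 irreducible complex representations are 1-dimensional. They are given by chi_k(m) = zeta_5^(k*m) for k = 0,...,4. Row orthogonality: sum_m chi_k(m) conj(chi_l(m)) = 5 * [k = l].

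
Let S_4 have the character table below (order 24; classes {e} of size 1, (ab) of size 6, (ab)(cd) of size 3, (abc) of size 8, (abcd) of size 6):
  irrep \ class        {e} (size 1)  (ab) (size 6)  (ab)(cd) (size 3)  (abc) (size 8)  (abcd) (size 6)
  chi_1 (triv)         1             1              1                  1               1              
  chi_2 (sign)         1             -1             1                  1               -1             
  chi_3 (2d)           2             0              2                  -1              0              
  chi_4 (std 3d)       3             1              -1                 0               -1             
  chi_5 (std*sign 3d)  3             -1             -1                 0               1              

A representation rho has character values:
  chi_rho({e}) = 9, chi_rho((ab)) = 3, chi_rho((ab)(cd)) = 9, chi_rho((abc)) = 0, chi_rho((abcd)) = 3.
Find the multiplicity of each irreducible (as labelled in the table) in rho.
Multiplicities: chi_1: 3, chi_2: 0, chi_3: 3, chi_4: 0, chi_5: 0.

Solution. Use <chi_rho, chi> = (1/|G|) sum_C |C| * chi_rho(C) * conj(chi(C)) with |G| = 24 for each irreducible chi in the table:
  <chi_rho, chi_1> = (1/24)[1*(9)*conj(1) + 6*(3)*conj(1) + 3*(9)*conj(1) + 8*(0)*conj(1) + 6*(3)*conj(1)]
      = (1/24)[(9) + (18) + (27) + (0) + (18)] = 72/24 = 3
  <chi_rho, chi_2> = (1/24)[1*(9)*conj(1) + 6*(3)*conj(-1) + 3*(9)*conj(1) + 8*(0)*conj(1) + 6*(3)*conj(-1)]
      = (1/24)[(9) + (-18) + (27) + (0) + (-18)] = 0/24 = 0
  <chi_rho, chi_3> = (1/24)[1*(9)*conj(2) + 6*(3)*conj(0) + 3*(9)*conj(2) + 8*(0)*conj(-1) + 6*(3)*conj(0)]
      = (1/24)[(18) + (0) + (54) + (0) + (0)] = 72/24 = 3
  <chi_rho, chi_4> = (1/24)[1*(9)*conj(3) + 6*(3)*conj(1) + 3*(9)*conj(-1) + 8*(0)*conj(0) + 6*(3)*conj(-1)]
      = (1/24)[(27) + (18) + (-27) + (0) + (-18)] = 0/24 = 0
  <chi_rho, chi_5> = (1/24)[1*(9)*conj(3) + 6*(3)*conj(-1) + 3*(9)*conj(-1) + 8*(0)*conj(0) + 6*(3)*conj(1)]
      = (1/24)[(27) + (-18) + (-27) + (0) + (18)] = 0/24 = 0
Dimension check: dim(rho) = sum (mult * dim) = 3*1 + 0*1 + 3*2 + 0*3 + 0*3 = 9 = chi_rho(e) = 9.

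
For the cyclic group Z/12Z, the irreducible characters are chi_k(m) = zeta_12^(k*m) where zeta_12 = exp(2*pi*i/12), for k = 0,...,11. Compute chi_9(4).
chi_9(4) = zeta_12^36 = 1

Reasoning: chi_9(4) = zeta_12^(9*4) = zeta_12^36. Since zeta_12^12 = 1, this equals zeta_12^0 = exp(2*pi*i*0/12) = 1.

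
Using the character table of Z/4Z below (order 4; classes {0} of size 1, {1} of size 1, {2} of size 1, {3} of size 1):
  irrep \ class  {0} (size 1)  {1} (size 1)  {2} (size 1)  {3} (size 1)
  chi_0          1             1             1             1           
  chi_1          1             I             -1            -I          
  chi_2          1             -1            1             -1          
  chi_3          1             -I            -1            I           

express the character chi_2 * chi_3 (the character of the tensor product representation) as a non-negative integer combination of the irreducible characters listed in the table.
chi_2 tensor chi_3 = chi_1 (all other irreducibles have multiplicity 0).

Proof sketch: The character of a tensor product is the pointwise product (chi_2 * chi_3)(C) = chi_2(C) * chi_3(C):
  {0}: (1)*(1), {1}: (-1)*(-I), {2}: (1)*(-1), {3}: (-1)*(I)
so (chi_2 * chi_3) takes values
  {0} -> 1, {1} -> I, {2} -> -1, {3} -> -I.
Now take the inner product of this character with each irreducible chi from the table, <chi_2*chi_3, chi> = (1/4) sum_C |C| (chi_2*chi_3)(C) conj(chi(C)):
  <chi_2*chi_3, chi_0> = (1/4)[1*(1)*conj(1) + 1*(I)*conj(1) + 1*(-1)*conj(1) + 1*(-I)*conj(1)]
      = (1/4)[(1) + (I) + (-1) + (-I)] = 0/4 = 0
  <chi_2*chi_3, chi_1> = (1/4)[1*(1)*conj(1) + 1*(I)*conj(I) + 1*(-1)*conj(-1) + 1*(-I)*conj(-I)]
      = (1/4)[(1) + (1) + (1) + (1)] = 4/4 = 1
  <chi_2*chi_3, chi_2> = (1/4)[1*(1)*conj(1) + 1*(I)*conj(-1) + 1*(-1)*conj(1) + 1*(-I)*conj(-1)]
      = (1/4)[(1) + (-I) + (-1) + (I)] = 0/4 = 0
  <chi_2*chi_3, chi_3> = (1/4)[1*(1)*conj(1) + 1*(I)*conj(-I) + 1*(-1)*conj(-1) + 1*(-I)*conj(I)]
      = (1/4)[(1) + (-1) + (1) + (-1)] = 0/4 = 0
(Exp terms are combined using exp(i*s)*conj(exp(i*t)) = exp(i*(s-t)), and sums of them are collapsed using the identity that for every m > 1 the m distinct m-th roots of unity sum to 0, e.g. 1 + exp(2*I*pi/3) + exp(-2*I*pi/3) = 0.)
Hence the multiplicities are chi_1: 1. Dimension check: dim(chi_2)*dim(chi_3) = 1*1 = 1 and sum (mult * dim) = 1*1 = 1.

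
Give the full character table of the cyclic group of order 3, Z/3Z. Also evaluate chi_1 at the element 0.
Character table of Z/3Z (irreps indexed chi_0,...,chi_2 with chi_k(m) = zeta_3^(k*m), zeta_3 = exp(2*pi*i/3)):
  irrep \ class  {0} (size 1)  {1} (size 1)    {2} (size 1)  
  chi_0          1             1               1             
  chi_1          1             exp(2*I*pi/3)   exp(-2*I*pi/3)
  chi_2          1             exp(-2*I*pi/3)  exp(2*I*pi/3) 

Spot check: chi_1(0) = zeta_3^(1*0) = zeta_3^0 = 1.

Justification: Z/3Z is abelian, so all 3 irreducible complex representations are 1-dimensional. They are given by chi_k(m) = zeta_3^(k*m) for k = 0,...,2. Row orthogonality: sum_m chi_k(m) conj(chi_l(m)) = 3 * [k = l].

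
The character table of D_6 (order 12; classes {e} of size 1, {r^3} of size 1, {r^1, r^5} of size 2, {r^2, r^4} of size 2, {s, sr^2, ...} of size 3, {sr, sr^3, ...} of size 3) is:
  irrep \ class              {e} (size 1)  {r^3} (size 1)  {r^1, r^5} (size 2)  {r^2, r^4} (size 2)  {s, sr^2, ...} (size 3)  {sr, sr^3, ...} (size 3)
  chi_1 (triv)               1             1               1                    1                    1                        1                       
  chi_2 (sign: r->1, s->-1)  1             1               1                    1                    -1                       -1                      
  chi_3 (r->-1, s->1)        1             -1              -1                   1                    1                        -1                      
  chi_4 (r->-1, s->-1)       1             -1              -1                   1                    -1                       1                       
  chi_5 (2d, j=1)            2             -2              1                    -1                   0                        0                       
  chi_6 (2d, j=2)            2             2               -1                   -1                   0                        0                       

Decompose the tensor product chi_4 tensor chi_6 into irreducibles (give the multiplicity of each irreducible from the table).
chi_4 tensor chi_6 = chi_5 (all other irreducibles have multiplicity 0).

Reasoning: The character of a tensor product is the pointwise product (chi_4 * chi_6)(C) = chi_4(C) * chi_6(C):
  {e}: (1)*(2), {r^3}: (-1)*(2), {r^1, r^5}: (-1)*(-1), {r^2, r^4}: (1)*(-1), {s, sr^2, ...}: (-1)*(0), {sr, sr^3, ...}: (1)*(0)
so (chi_4 * chi_6) takes values
  {e} -> 2, {r^3} -> -2, {r^1, r^5} -> 1, {r^2, r^4} -> -1, {s, sr^2, ...} -> 0, {sr, sr^3, ...} -> 0.
Now take the inner product of this character with each irreducible chi from the table, <chi_4*chi_6, chi> = (1/12) sum_C |C| (chi_4*chi_6)(C) conj(chi(C)):
  <chi_4*chi_6, chi_1> = (1/12)[1*(2)*conj(1) + 1*(-2)*conj(1) + 2*(1)*conj(1) + 2*(-1)*conj(1) + 3*(0)*conj(1) + 3*(0)*conj(1)]
      = (1/12)[(2) + (-2) + (2) + (-2) + (0) + (0)] = 0/12 = 0
  <chi_4*chi_6, chi_2> = (1/12)[1*(2)*conj(1) + 1*(-2)*conj(1) + 2*(1)*conj(1) + 2*(-1)*conj(1) + 3*(0)*conj(-1) + 3*(0)*conj(-1)]
      = (1/12)[(2) + (-2) + (2) + (-2) + (0) + (0)] = 0/12 = 0
  <chi_4*chi_6, chi_3> = (1/12)[1*(2)*conj(1) + 1*(-2)*conj(-1) + 2*(1)*conj(-1) + 2*(-1)*conj(1) + 3*(0)*conj(1) + 3*(0)*conj(-1)]
      = (1/12)[(2) + (2) + (-2) + (-2) + (0) + (0)] = 0/12 = 0
  <chi_4*chi_6, chi_4> = (1/12)[1*(2)*conj(1) + 1*(-2)*conj(-1) + 2*(1)*conj(-1) + 2*(-1)*conj(1) + 3*(0)*conj(-1) + 3*(0)*conj(1)]
      = (1/12)[(2) + (2) + (-2) + (-2) + (0) + (0)] = 0/12 = 0
  <chi_4*chi_6, chi_5> = (1/12)[1*(2)*conj(2) + 1*(-2)*conj(-2) + 2*(1)*conj(1) + 2*(-1)*conj(-1) + 3*(0)*conj(0) + 3*(0)*conj(0)]
      = (1/12)[(4) + (4) + (2) + (2) + (0) + (0)] = 12/12 = 1
  <chi_4*chi_6, chi_6> = (1/12)[1*(2)*conj(2) + 1*(-2)*conj(2) + 2*(1)*conj(-1) + 2*(-1)*conj(-1) + 3*(0)*conj(0) + 3*(0)*conj(0)]
      = (1/12)[(4) + (-4) + (-2) + (2) + (0) + (0)] = 0/12 = 0
Hence the multiplicities are chi_5: 1. Dimension check: dim(chi_4)*dim(chi_6) = 1*2 = 2 and sum (mult * dim) = 1*2 = 2.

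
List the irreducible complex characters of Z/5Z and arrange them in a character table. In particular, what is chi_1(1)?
Character table of Z/5Z (irreps indexed chi_0,...,chi_4 with chi_k(m) = zeta_5^(k*m), zeta_5 = exp(2*pi*i/5)):
  irrep \ class  {0} (size 1)  {1} (size 1)    {2} (size 1)    {3} (size 1)    {4} (size 1)  
  chi_0          1             1               1               1               1             
  chi_1          1             exp(2*I*pi/5)   exp(4*I*pi/5)   exp(-4*I*pi/5)  exp(-2*I*pi/5)
  chi_2          1             exp(4*I*pi/5)   exp(-2*I*pi/5)  exp(2*I*pi/5)   exp(-4*I*pi/5)
  chi_3          1             exp(-4*I*pi/5)  exp(2*I*pi/5)   exp(-2*I*pi/5)  exp(4*I*pi/5) 
  chi_4          1             exp(-2*I*pi/5)  exp(-4*I*pi/5)  exp(4*I*pi/5)   exp(2*I*pi/5) 

Spot check: chi_1(1) = zeta_5^(1*1) = zeta_5^1 = exp(2*I*pi/5).

Proof sketch: Z/5Z is abelian, so all 5 irreducible complex representations are 1-dimensional. They are given by chi_k(m) = zeta_5^(k*m) for k = 0,...,4. Row orthogonality: sum_m chi_k(m) conj(chi_l(m)) = 5 * [k = l].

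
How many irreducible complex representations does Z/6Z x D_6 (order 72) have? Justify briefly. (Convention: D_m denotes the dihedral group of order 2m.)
36

Solution. The number of irreducible complex representations of a finite group equals its number of conjugacy classes. For a direct product, #classes(G x H) = #classes(G) * #classes(H). Z/6Z has 6 classes (abelian), D_6 has 6 classes, so 6 * 6 = 36, so Z/6Z x D_6 (order 72) has exactly 36 irreducible complex representations.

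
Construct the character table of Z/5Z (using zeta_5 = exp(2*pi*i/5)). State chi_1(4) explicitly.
Character table of Z/5Z (irreps indexed chi_0,...,chi_4 with chi_k(m) = zeta_5^(k*m), zeta_5 = exp(2*pi*i/5)):
  irrep \ class  {0} (size 1)  {1} (size 1)    {2} (size 1)    {3} (size 1)    {4} (size 1)  
  chi_0          1             1               1               1               1             
  chi_1          1             exp(2*I*pi/5)   exp(4*I*pi/5)   exp(-4*I*pi/5)  exp(-2*I*pi/5)
  chi_2          1             exp(4*I*pi/5)   exp(-2*I*pi/5)  exp(2*I*pi/5)   exp(-4*I*pi/5)
  chi_3          1             exp(-4*I*pi/5)  exp(2*I*pi/5)   exp(-2*I*pi/5)  exp(4*I*pi/5) 
  chi_4          1             exp(-2*I*pi/5)  exp(-4*I*pi/5)  exp(4*I*pi/5)   exp(2*I*pi/5) 

Spot check: chi_1(4) = zeta_5^(1*4) = zeta_5^4 = exp(-2*I*pi/5).

Derivation: Z/5Z is abelian, so all 5 irreducible complex representations are 1-dimensional. They are given by chi_k(m) = zeta_5^(k*m) for k = 0,...,4. Row orthogonality: sum_m chi_k(m) conj(chi_l(m)) = 5 * [k = l].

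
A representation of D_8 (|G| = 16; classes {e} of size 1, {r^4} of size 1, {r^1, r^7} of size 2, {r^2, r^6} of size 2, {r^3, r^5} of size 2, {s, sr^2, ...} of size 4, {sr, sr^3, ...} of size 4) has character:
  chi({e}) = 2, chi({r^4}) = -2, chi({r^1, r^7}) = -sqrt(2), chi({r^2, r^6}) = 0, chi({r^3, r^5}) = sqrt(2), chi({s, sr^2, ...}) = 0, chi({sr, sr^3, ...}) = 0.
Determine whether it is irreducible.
Irreducible: <chi, chi> = 1.

Proof sketch: <chi, chi> = (1/|G|) sum_C |C| * |chi(C)|^2 = (1/16)[1*|2|^2 + 1*|-2|^2 + 2*|-sqrt(2)|^2 + 2*|0|^2 + 2*|sqrt(2)|^2 + 4*|0|^2 + 4*|0|^2]
  = (1/16)[(4) + (4) + (4) + (0) + (4) + (0) + (0)] = 16/16 = 1.
A character is irreducible iff <chi, chi> = 1, so this representation is irreducible.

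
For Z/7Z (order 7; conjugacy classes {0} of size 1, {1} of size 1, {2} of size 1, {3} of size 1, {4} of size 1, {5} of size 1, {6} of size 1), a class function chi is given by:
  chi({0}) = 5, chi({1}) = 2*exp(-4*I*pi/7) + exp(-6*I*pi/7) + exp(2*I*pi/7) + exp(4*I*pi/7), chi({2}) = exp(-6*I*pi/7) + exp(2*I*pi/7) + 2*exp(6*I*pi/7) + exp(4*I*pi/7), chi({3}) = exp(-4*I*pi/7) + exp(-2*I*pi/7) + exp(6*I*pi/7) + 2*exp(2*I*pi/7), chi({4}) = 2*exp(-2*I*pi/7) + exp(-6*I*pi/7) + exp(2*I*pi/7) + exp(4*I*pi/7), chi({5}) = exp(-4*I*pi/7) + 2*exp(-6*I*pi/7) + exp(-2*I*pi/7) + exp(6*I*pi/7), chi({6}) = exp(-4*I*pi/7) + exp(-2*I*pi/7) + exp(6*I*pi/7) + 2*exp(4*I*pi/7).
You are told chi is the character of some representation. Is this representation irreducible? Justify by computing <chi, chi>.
Not irreducible (reducible): <chi, chi> = 7 > 1.

Working: <chi, chi> = (1/|G|) sum_C |C| * |chi(C)|^2 = (1/7)[1*|5|^2 + 1*|2*exp(-4*I*pi/7) + exp(-6*I*pi/7) + exp(2*I*pi/7) + exp(4*I*pi/7)|^2 + 1*|exp(-6*I*pi/7) + exp(2*I*pi/7) + 2*exp(6*I*pi/7) + exp(4*I*pi/7)|^2 + 1*|exp(-4*I*pi/7) + exp(-2*I*pi/7) + exp(6*I*pi/7) + 2*exp(2*I*pi/7)|^2 + 1*|2*exp(-2*I*pi/7) + exp(-6*I*pi/7) + exp(2*I*pi/7) + exp(4*I*pi/7)|^2 + 1*|exp(-4*I*pi/7) + 2*exp(-6*I*pi/7) + exp(-2*I*pi/7) + exp(6*I*pi/7)|^2 + 1*|exp(-4*I*pi/7) + exp(-2*I*pi/7) + exp(6*I*pi/7) + 2*exp(4*I*pi/7)|^2]
  = (1/7)[(25) + (7 + 3*exp(-2*I*pi/7) + 5*exp(-6*I*pi/7) + exp(-4*I*pi/7) + exp(4*I*pi/7) + 5*exp(6*I*pi/7) + 3*exp(2*I*pi/7)) + (7 + 5*exp(-2*I*pi/7) + 3*exp(-4*I*pi/7) + exp(-6*I*pi/7) + exp(6*I*pi/7) + 3*exp(4*I*pi/7) + 5*exp(2*I*pi/7)) + (7 + 5*exp(-4*I*pi/7) + 3*exp(-6*I*pi/7) + exp(-2*I*pi/7) + exp(2*I*pi/7) + 3*exp(6*I*pi/7) + 5*exp(4*I*pi/7)) + (7 + 5*exp(-4*I*pi/7) + 3*exp(-6*I*pi/7) + exp(-2*I*pi/7) + exp(2*I*pi/7) + 3*exp(6*I*pi/7) + 5*exp(4*I*pi/7)) + (7 + 5*exp(-2*I*pi/7) + 3*exp(-4*I*pi/7) + exp(-6*I*pi/7) + exp(6*I*pi/7) + 3*exp(4*I*pi/7) + 5*exp(2*I*pi/7)) + (7 + 3*exp(-2*I*pi/7) + 5*exp(-6*I*pi/7) + exp(-4*I*pi/7) + exp(4*I*pi/7) + 5*exp(6*I*pi/7) + 3*exp(2*I*pi/7))] = 49/7 = 7.
(Exp terms are combined using exp(i*s)*conj(exp(i*t)) = exp(i*(s-t)), and sums of them are collapsed using the identity that for every m > 1 the m distinct m-th roots of unity sum to 0, e.g. 1 + exp(2*I*pi/3) + exp(-2*I*pi/3) = 0.)
A character is irreducible iff <chi, chi> = 1, so this representation is reducible.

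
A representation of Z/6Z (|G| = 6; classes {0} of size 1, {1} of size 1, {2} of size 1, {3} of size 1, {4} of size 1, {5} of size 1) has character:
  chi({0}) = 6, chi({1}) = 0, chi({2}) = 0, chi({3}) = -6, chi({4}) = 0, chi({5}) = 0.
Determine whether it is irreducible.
Not irreducible (reducible): <chi, chi> = 12 > 1.

Why: <chi, chi> = (1/|G|) sum_C |C| * |chi(C)|^2 = (1/6)[1*|6|^2 + 1*|0|^2 + 1*|0|^2 + 1*|-6|^2 + 1*|0|^2 + 1*|0|^2]
  = (1/6)[(36) + (0) + (0) + (36) + (0) + (0)] = 72/6 = 12.
(Exp terms are combined using exp(i*s)*conj(exp(i*t)) = exp(i*(s-t)), and sums of them are collapsed using the identity that for every m > 1 the m distinct m-th roots of unity sum to 0, e.g. 1 + exp(2*I*pi/3) + exp(-2*I*pi/3) = 0.)
A character is irreducible iff <chi, chi> = 1, so this representation is reducible.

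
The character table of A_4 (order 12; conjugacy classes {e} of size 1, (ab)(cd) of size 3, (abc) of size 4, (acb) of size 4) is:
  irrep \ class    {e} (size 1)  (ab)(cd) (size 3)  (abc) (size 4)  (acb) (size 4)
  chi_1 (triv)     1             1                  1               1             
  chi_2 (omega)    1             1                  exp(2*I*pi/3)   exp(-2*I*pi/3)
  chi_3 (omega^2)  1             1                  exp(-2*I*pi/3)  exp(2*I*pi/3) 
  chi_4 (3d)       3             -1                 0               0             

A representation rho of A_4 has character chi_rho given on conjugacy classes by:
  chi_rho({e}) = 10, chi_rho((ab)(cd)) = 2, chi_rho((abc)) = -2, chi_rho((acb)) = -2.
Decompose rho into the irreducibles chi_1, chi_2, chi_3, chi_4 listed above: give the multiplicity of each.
Multiplicities: chi_1: 0, chi_2: 2, chi_3: 2, chi_4: 2.

Why: Use <chi_rho, chi> = (1/|G|) sum_C |C| * chi_rho(C) * conj(chi(C)) with |G| = 12 for each irreducible chi in the table:
  <chi_rho, chi_1> = (1/12)[1*(10)*conj(1) + 3*(2)*conj(1) + 4*(-2)*conj(1) + 4*(-2)*conj(1)]
      = (1/12)[(10) + (6) + (-8) + (-8)] = 0/12 = 0
  <chi_rho, chi_2> = (1/12)[1*(10)*conj(1) + 3*(2)*conj(1) + 4*(-2)*conj(exp(2*I*pi/3)) + 4*(-2)*conj(exp(-2*I*pi/3))]
      = (1/12)[(10) + (6) + (8 + 8*exp(2*I*pi/3)) + (8 + 8*exp(-2*I*pi/3))] = 24/12 = 2
  <chi_rho, chi_3> = (1/12)[1*(10)*conj(1) + 3*(2)*conj(1) + 4*(-2)*conj(exp(-2*I*pi/3)) + 4*(-2)*conj(exp(2*I*pi/3))]
      = (1/12)[(10) + (6) + (8 + 8*exp(-2*I*pi/3)) + (8 + 8*exp(2*I*pi/3))] = 24/12 = 2
  <chi_rho, chi_4> = (1/12)[1*(10)*conj(3) + 3*(2)*conj(-1) + 4*(-2)*conj(0) + 4*(-2)*conj(0)]
      = (1/12)[(30) + (-6) + (0) + (0)] = 24/12 = 2
(Exp terms are combined using exp(i*s)*conj(exp(i*t)) = exp(i*(s-t)), and sums of them are collapsed using the identity that for every m > 1 the m distinct m-th roots of unity sum to 0, e.g. 1 + exp(2*I*pi/3) + exp(-2*I*pi/3) = 0.)
Dimension check: dim(rho) = sum (mult * dim) = 0*1 + 2*1 + 2*1 + 2*3 = 10 = chi_rho(e) = 10.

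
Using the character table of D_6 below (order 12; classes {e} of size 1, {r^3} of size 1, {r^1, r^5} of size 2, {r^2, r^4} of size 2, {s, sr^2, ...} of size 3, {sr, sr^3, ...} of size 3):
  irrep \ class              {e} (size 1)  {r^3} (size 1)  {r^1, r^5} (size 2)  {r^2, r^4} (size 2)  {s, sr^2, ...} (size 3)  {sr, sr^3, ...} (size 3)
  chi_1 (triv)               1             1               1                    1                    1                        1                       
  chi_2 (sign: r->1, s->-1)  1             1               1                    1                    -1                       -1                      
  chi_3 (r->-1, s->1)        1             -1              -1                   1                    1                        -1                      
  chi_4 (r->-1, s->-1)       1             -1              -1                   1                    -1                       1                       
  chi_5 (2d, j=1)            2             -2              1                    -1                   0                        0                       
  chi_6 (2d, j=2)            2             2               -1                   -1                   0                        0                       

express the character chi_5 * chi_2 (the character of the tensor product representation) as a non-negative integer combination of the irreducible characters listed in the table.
chi_5 tensor chi_2 = chi_5 (all other irreducibles have multiplicity 0).

Justification: The character of a tensor product is the pointwise product (chi_5 * chi_2)(C) = chi_5(C) * chi_2(C):
  {e}: (2)*(1), {r^3}: (-2)*(1), {r^1, r^5}: (1)*(1), {r^2, r^4}: (-1)*(1), {s, sr^2, ...}: (0)*(-1), {sr, sr^3, ...}: (0)*(-1)
so (chi_5 * chi_2) takes values
  {e} -> 2, {r^3} -> -2, {r^1, r^5} -> 1, {r^2, r^4} -> -1, {s, sr^2, ...} -> 0, {sr, sr^3, ...} -> 0.
Now take the inner product of this character with each irreducible chi from the table, <chi_5*chi_2, chi> = (1/12) sum_C |C| (chi_5*chi_2)(C) conj(chi(C)):
  <chi_5*chi_2, chi_1> = (1/12)[1*(2)*conj(1) + 1*(-2)*conj(1) + 2*(1)*conj(1) + 2*(-1)*conj(1) + 3*(0)*conj(1) + 3*(0)*conj(1)]
      = (1/12)[(2) + (-2) + (2) + (-2) + (0) + (0)] = 0/12 = 0
  <chi_5*chi_2, chi_2> = (1/12)[1*(2)*conj(1) + 1*(-2)*conj(1) + 2*(1)*conj(1) + 2*(-1)*conj(1) + 3*(0)*conj(-1) + 3*(0)*conj(-1)]
      = (1/12)[(2) + (-2) + (2) + (-2) + (0) + (0)] = 0/12 = 0
  <chi_5*chi_2, chi_3> = (1/12)[1*(2)*conj(1) + 1*(-2)*conj(-1) + 2*(1)*conj(-1) + 2*(-1)*conj(1) + 3*(0)*conj(1) + 3*(0)*conj(-1)]
      = (1/12)[(2) + (2) + (-2) + (-2) + (0) + (0)] = 0/12 = 0
  <chi_5*chi_2, chi_4> = (1/12)[1*(2)*conj(1) + 1*(-2)*conj(-1) + 2*(1)*conj(-1) + 2*(-1)*conj(1) + 3*(0)*conj(-1) + 3*(0)*conj(1)]
      = (1/12)[(2) + (2) + (-2) + (-2) + (0) + (0)] = 0/12 = 0
  <chi_5*chi_2, chi_5> = (1/12)[1*(2)*conj(2) + 1*(-2)*conj(-2) + 2*(1)*conj(1) + 2*(-1)*conj(-1) + 3*(0)*conj(0) + 3*(0)*conj(0)]
      = (1/12)[(4) + (4) + (2) + (2) + (0) + (0)] = 12/12 = 1
  <chi_5*chi_2, chi_6> = (1/12)[1*(2)*conj(2) + 1*(-2)*conj(2) + 2*(1)*conj(-1) + 2*(-1)*conj(-1) + 3*(0)*conj(0) + 3*(0)*conj(0)]
      = (1/12)[(4) + (-4) + (-2) + (2) + (0) + (0)] = 0/12 = 0
Hence the multiplicities are chi_5: 1. Dimension check: dim(chi_5)*dim(chi_2) = 2*1 = 2 and sum (mult * dim) = 1*2 = 2.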